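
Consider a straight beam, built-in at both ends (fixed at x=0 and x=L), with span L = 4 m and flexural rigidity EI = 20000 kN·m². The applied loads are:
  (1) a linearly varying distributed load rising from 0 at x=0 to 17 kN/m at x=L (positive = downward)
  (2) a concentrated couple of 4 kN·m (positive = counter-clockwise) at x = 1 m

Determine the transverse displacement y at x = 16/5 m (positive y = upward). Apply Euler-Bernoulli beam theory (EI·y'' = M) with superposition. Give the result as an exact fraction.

Load 1 — triangular load w₀=17 kN/m (0→w₀ over full span):
  y_1 = -w₀x²(L-x)²(x+2L)/(120LEI) = -17·(16/5)²·(4-(16/5))²·((16/5)+2·4)/(120·4·20000) = -3808/29296875 m
Load 2 — applied couple M₀=4 kN·m at a=1 m (b=L-a=3):
  y_2 = (R_Ax³/6 - M_Ax²/2 - M₀(x-a)²/2)/EI  [x>a] with R_A=9/8, M_A=-3/4 = ((9/8)·(16/5)³/6 - (-3/4)·(16/5)²/2 - 4·((16/5)-1)²/2)/20000 = 19/1250000 m
Superposition: y = Σ y_i = -53803/468750000 m ≈ -0.000115 m

y(16/5) = -53803/468750000 m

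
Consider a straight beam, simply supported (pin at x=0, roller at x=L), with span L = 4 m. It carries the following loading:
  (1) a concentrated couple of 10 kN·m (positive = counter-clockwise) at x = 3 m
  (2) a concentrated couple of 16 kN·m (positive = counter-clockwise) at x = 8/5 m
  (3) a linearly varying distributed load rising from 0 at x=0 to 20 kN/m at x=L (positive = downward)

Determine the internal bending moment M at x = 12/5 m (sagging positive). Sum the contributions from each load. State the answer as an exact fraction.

M(12/5) = 502/25 kN·m

Load 1 — applied couple M₀=10 kN·m at a=3 m (b=L-a=1):
  M_1 = M₀x/L  [x≤a] = 10·(12/5)/4 = 6 kN·m
Load 2 — applied couple M₀=16 kN·m at a=8/5 m (b=L-a=12/5):
  M_2 = M₀x/L - M₀  [x>a] = 16·(12/5)/4 - 16 = -32/5 kN·m
Load 3 — triangular load w₀=20 kN/m (0→w₀ over full span):
  M_3 = w₀Lx/6 - w₀x³/(6L) = 20·4·(12/5)/6 - 20·(12/5)³/(6·4) = 512/25 kN·m
Superposition: M = Σ M_i = 502/25 kN·m ≈ 20.080000 kN·m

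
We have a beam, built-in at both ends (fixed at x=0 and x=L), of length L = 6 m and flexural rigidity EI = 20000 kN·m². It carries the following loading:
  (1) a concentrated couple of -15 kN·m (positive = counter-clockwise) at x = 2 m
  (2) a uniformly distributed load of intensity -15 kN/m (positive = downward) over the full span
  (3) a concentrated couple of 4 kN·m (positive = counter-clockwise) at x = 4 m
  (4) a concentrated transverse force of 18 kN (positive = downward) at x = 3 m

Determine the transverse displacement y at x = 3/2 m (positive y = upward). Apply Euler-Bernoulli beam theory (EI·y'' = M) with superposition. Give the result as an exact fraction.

y(3/2) = 1981/2560000 m

Load 1 — applied couple M₀=-15 kN·m at a=2 m (b=L-a=4):
  y_1 = (R_Ax³/6 - M_Ax²/2)/EI  [x≤a] with R_A=-10/3, M_A=0 = ((-10/3)·(3/2)³/6 - 0·(3/2)²/2)/20000 = -3/32000 m
Load 2 — uniform load w=-15 kN/m over full span:
  y_2 = -wx²(L-x)²/(24EI) = -(-15)·(3/2)²·(6-(3/2))²/(24·20000) = 729/512000 m
Load 3 — applied couple M₀=4 kN·m at a=4 m (b=L-a=2):
  y_3 = (R_Ax³/6 - M_Ax²/2)/EI  [x≤a] with R_A=8/9, M_A=4/3 = ((8/9)·(3/2)³/6 - (4/3)·(3/2)²/2)/20000 = -1/20000 m
Load 4 — point force P=18 kN at a=3 m (b=L-a=3):
  y_4 = -Pb²x²(3aL-(3a+b)x)/(6L³EI)  [x≤a] = -18·3²·(3/2)²·(3·3·6-(3·3+3)·(3/2))/(6·6³·20000) = -81/160000 m
Superposition: y = Σ y_i = 1981/2560000 m ≈ 0.000774 m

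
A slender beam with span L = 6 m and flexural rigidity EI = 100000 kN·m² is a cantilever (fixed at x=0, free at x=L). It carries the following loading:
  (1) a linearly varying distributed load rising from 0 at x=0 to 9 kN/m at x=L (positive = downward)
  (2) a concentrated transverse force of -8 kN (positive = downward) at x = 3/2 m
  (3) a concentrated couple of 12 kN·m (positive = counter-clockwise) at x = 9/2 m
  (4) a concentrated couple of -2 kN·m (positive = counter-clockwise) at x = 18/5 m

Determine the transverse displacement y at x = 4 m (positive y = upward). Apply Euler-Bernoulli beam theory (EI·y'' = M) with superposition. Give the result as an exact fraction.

Load 1 — triangular load w₀=9 kN/m (0→w₀ over full span):
  y_1 = (w₀Lx³/12-w₀L²x²/6-w₀x⁵/(120L))/EI = (9·6·4³/12-9·6²·4²/6-9·4⁵/(120·6))/100000 = -92/15625 m
Load 2 — point force P=-8 kN at a=3/2 m (b=L-a=9/2):
  y_2 = -Pa²(3x-a)/(6EI)  [x>a] = -(-8)·(3/2)²·(3·4-(3/2))/(6·100000) = 63/200000 m
Load 3 — applied couple M₀=12 kN·m at a=9/2 m (b=L-a=3/2):
  y_3 = M₀x²/(2EI)  [x≤a] = 12·4²/(2·100000) = 3/3125 m
Load 4 — applied couple M₀=-2 kN·m at a=18/5 m (b=L-a=12/5):
  y_4 = M₀a(2x-a)/(2EI)  [x>a] = (-2)·(18/5)·(2·4-(18/5))/(2·100000) = -99/625000 m
Superposition: y = Σ y_i = -23857/5000000 m ≈ -0.004771 m

y(4) = -23857/5000000 m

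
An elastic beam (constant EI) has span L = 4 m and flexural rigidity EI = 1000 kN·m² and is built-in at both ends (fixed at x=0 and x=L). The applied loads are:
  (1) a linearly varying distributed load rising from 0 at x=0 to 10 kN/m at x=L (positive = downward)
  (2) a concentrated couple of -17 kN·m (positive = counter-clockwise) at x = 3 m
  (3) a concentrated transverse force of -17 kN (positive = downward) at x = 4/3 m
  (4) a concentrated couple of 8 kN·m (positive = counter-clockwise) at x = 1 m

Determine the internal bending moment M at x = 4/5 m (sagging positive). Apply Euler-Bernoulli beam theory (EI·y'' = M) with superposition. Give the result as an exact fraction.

M(4/5) = 4849/1200 kN·m

Load 1 — triangular load w₀=10 kN/m (0→w₀ over full span):
  M_1 = 3w₀Lx/20 - w₀L²/30 - w₀x³/(6L) = 3·10·4·(4/5)/20 - 10·4²/30 - 10·(4/5)³/(6·4) = -56/75 kN·m
Load 2 — applied couple M₀=-17 kN·m at a=3 m (b=L-a=1):
  M_2 = R_Ax - M_A  [x≤a] with R_A=-153/32, M_A=-85/16 = (-153/32)·(4/5) - (-85/16) = 119/80 kN·m
Load 3 — point force P=-17 kN at a=4/3 m (b=L-a=8/3):
  M_3 = Pb²(3a+b)x/L³ - Pab²/L²  [x≤a] = (-17)·(8/3)²·(3·(4/3)+(8/3))·(4/5)/4³ - (-17)·(4/3)·(8/3)²/4² = 0 kN·m
Load 4 — applied couple M₀=8 kN·m at a=1 m (b=L-a=3):
  M_4 = R_Ax - M_A  [x≤a] with R_A=9/4, M_A=-3/2 = (9/4)·(4/5) - (-3/2) = 33/10 kN·m
Superposition: M = Σ M_i = 4849/1200 kN·m ≈ 4.040833 kN·m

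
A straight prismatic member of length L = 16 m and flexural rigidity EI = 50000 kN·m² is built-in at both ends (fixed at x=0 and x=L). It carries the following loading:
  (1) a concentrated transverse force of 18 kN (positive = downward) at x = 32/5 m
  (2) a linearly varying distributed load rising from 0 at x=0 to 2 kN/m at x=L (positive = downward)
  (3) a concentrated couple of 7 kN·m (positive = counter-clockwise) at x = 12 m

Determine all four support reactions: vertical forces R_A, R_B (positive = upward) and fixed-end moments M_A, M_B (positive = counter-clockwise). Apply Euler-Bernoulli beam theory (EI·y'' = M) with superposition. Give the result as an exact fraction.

R_A = 271299/16000 kN, M_A = 364357/6000 kN·m, R_B = 272701/16000 kN, M_B = -109121/2000 kN·m

Load 1 — point force P=18 kN at a=32/5 m (b=L-a=48/5):
  R_A = Pb²(3a+b)/L³ = 18·(48/5)²·(3·(32/5)+(48/5))/16³ = 1458/125 kN
  M_A = Pab²/L² = 18·(32/5)·(48/5)²/16² = 5184/125 kN·m
  R_B = Pa²(a+3b)/L³ = 18·(32/5)²·((32/5)+3·(48/5))/16³ = 792/125 kN
  M_B = -Pa²b/L² = -18·(32/5)²·(48/5)/16² = -3456/125 kN·m
Load 2 — triangular load w₀=2 kN/m (0→w₀ over full span):
  R_A = 3w₀L/20 = 3·2·16/20 = 24/5 kN
  M_A = w₀L²/30 = 2·16²/30 = 256/15 kN·m
  R_B = 7w₀L/20 = 7·2·16/20 = 56/5 kN
  M_B = -w₀L²/20 = -2·16²/20 = -128/5 kN·m
Load 3 — applied couple M₀=7 kN·m at a=12 m (b=L-a=4):
  R_A = 6M₀ab/L³ = 6·7·12·4/16³ = 63/128 kN
  M_A = M₀b(2a-b)/L² = 7·4·(2·12-4)/16² = 35/16 kN·m
  R_B = -6M₀ab/L³ = -6·7·12·4/16³ = -63/128 kN
  M_B = M₀a(2b-a)/L² = 7·12·(2·4-12)/16² = -21/16 kN·m
Superposition: R_A = 271299/16000 kN, M_A = 364357/6000 kN·m, R_B = 272701/16000 kN, M_B = -109121/2000 kN·m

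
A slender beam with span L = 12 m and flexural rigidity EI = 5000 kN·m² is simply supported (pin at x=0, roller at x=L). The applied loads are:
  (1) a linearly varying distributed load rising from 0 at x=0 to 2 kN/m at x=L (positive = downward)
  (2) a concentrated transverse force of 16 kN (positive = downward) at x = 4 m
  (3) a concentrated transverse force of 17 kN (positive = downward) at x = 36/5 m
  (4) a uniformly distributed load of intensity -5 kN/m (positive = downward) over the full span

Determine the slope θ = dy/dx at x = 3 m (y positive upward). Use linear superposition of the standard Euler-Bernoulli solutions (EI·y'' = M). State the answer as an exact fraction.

Load 1 — triangular load w₀=2 kN/m (0→w₀ over full span):
  θ_1 = -w₀(7L⁴-30L²x²+15x⁴)/(360LEI) = -2·(7·12⁴-30·12²·3²+15·3⁴)/(360·12·5000) = -3981/400000 rad
Load 2 — point force P=16 kN at a=4 m (b=L-a=8):
  θ_2 = -Pb(L²-b²-3x²)/(6LEI)  [x≤a] = -16·8·(12²-8²-3·3²)/(6·12·5000) = -106/5625 rad
Load 3 — point force P=17 kN at a=36/5 m (b=L-a=24/5):
  θ_3 = -Pb(L²-b²-3x²)/(6LEI)  [x≤a] = -17·(24/5)·(12²-(24/5)²-3·3²)/(6·12·5000) = -13311/625000 rad
Load 4 — uniform load w=-5 kN/m over full span:
  θ_4 = -w(L³-6Lx²+4x³)/(24EI) = -(-5)·(12³-6·12·3²+4·3³)/(24·5000) = 99/2000 rad
Superposition: θ = Σ θ_i = -53509/90000000 rad ≈ -0.000595 rad

θ(3) = -53509/90000000 rad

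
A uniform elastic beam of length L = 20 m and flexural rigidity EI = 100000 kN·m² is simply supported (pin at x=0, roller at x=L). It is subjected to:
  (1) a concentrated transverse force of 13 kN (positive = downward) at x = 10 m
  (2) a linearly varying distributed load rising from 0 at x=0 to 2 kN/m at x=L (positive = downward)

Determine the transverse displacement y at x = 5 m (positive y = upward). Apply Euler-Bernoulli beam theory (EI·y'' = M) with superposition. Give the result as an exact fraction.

y(5) = -1117/38400 m

Load 1 — point force P=13 kN at a=10 m (b=L-a=10):
  y_1 = -Pbx(L²-b²-x²)/(6LEI)  [x≤a] = -13·10·5·(20²-10²-5²)/(6·20·100000) = -143/9600 m
Load 2 — triangular load w₀=2 kN/m (0→w₀ over full span):
  y_2 = -w₀x(7L⁴-10L²x²+3x⁴)/(360LEI) = -2·5·(7·20⁴-10·20²·5²+3·5⁴)/(360·20·100000) = -109/7680 m
Superposition: y = Σ y_i = -1117/38400 m ≈ -0.029089 m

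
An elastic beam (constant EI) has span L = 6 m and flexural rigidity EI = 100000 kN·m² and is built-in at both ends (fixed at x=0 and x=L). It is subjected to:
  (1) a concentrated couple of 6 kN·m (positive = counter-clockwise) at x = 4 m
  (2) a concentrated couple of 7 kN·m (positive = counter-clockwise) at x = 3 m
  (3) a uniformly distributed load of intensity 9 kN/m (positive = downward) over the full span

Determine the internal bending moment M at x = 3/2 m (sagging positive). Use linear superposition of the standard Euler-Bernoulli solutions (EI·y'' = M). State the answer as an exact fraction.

M(3/2) = 17/4 kN·m

Load 1 — applied couple M₀=6 kN·m at a=4 m (b=L-a=2):
  M_1 = R_Ax - M_A  [x≤a] with R_A=4/3, M_A=2 = (4/3)·(3/2) - 2 = 0 kN·m
Load 2 — applied couple M₀=7 kN·m at a=3 m (b=L-a=3):
  M_2 = R_Ax - M_A  [x≤a] with R_A=7/4, M_A=7/4 = (7/4)·(3/2) - (7/4) = 7/8 kN·m
Load 3 — uniform load w=9 kN/m over full span:
  M_3 = wLx/2 - wL²/12 - wx²/2 = 9·6·(3/2)/2 - 9·6²/12 - 9·(3/2)²/2 = 27/8 kN·m
Superposition: M = Σ M_i = 17/4 kN·m ≈ 4.250000 kN·m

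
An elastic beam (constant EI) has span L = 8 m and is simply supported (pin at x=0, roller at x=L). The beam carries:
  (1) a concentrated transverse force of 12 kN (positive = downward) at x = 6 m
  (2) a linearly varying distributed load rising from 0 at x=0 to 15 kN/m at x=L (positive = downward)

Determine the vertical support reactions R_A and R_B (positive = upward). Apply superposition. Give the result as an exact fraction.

R_A = 23 kN, R_B = 49 kN

Load 1 — point force P=12 kN at a=6 m (b=L-a=2):
  R_A = Pb/L = 12·2/8 = 3 kN
  R_B = Pa/L = 12·6/8 = 9 kN
Load 2 — triangular load w₀=15 kN/m (0→w₀ over full span):
  R_A = w₀L/6 = 15·8/6 = 20 kN
  R_B = w₀L/3 = 15·8/3 = 40 kN
Superposition: R_A = 23 kN, R_B = 49 kN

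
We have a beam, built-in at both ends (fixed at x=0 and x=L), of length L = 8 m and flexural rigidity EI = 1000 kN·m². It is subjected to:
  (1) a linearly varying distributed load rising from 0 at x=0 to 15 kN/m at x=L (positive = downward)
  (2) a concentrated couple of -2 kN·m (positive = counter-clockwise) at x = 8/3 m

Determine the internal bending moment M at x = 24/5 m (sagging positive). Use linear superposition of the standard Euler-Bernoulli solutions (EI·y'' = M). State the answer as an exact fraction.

Load 1 — triangular load w₀=15 kN/m (0→w₀ over full span):
  M_1 = 3w₀Lx/20 - w₀L²/30 - w₀x³/(6L) = 3·15·8·(24/5)/20 - 15·8²/30 - 15·(24/5)³/(6·8) = 496/25 kN·m
Load 2 — applied couple M₀=-2 kN·m at a=8/3 m (b=L-a=16/3):
  M_2 = R_Ax - M_A - M₀  [x>a] with R_A=-1/3, M_A=0 = (-1/3)·(24/5) - 0 - (-2) = 2/5 kN·m
Superposition: M = Σ M_i = 506/25 kN·m ≈ 20.240000 kN·m

M(24/5) = 506/25 kN·m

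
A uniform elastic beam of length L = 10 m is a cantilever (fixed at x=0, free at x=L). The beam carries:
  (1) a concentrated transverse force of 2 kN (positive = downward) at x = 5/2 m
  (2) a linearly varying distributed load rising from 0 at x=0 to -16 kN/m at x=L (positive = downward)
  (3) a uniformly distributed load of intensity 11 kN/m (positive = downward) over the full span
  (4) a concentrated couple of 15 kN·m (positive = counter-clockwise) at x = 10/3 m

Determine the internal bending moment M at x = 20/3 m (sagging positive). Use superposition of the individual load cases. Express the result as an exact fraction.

M(20/3) = 1450/81 kN·m

Load 1 — point force P=2 kN at a=5/2 m (b=L-a=15/2):
  M_1 = 0  [x>a] = 0 kN·m
Load 2 — triangular load w₀=-16 kN/m (0→w₀ over full span):
  M_2 = w₀Lx/2 - w₀L²/3 - w₀x³/(6L) = (-16)·10·(20/3)/2 - (-16)·10²/3 - (-16)·(20/3)³/(6·10) = 6400/81 kN·m
Load 3 — uniform load w=11 kN/m over full span:
  M_3 = -w(L-x)²/2 = -11·(10-(20/3))²/2 = -550/9 kN·m
Load 4 — applied couple M₀=15 kN·m at a=10/3 m (b=L-a=20/3):
  M_4 = 0  [x>a] = 0 kN·m
Superposition: M = Σ M_i = 1450/81 kN·m ≈ 17.901235 kN·m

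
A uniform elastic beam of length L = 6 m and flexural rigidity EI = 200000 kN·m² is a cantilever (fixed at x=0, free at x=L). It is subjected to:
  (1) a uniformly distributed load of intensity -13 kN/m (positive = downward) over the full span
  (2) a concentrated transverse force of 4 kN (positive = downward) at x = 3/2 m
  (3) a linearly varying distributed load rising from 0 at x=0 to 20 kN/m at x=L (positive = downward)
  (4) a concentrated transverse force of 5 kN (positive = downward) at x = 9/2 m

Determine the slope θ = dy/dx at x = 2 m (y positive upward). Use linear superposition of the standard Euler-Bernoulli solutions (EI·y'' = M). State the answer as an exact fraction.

θ(2) = -1303/3600000 rad

Load 1 — uniform load w=-13 kN/m over full span:
  θ_1 = -wx(x²-3Lx+3L²)/(6EI) = -(-13)·2·(2²-3·6·2+3·6²)/(6·200000) = 247/150000 rad
Load 2 — point force P=4 kN at a=3/2 m (b=L-a=9/2):
  θ_2 = -Pa²/(2EI)  [x>a] = -4·(3/2)²/(2·200000) = -9/400000 rad
Load 3 — triangular load w₀=20 kN/m (0→w₀ over full span):
  θ_3 = (w₀Lx²/4-w₀L²x/3-w₀x⁴/(24L))/EI = (20·6·2²/4-20·6²·2/3-20·2⁴/(24·6))/200000 = -163/90000 rad
Load 4 — point force P=5 kN at a=9/2 m (b=L-a=3/2):
  θ_4 = -Px(2a-x)/(2EI)  [x≤a] = -5·2·(2·(9/2)-2)/(2·200000) = -7/40000 rad
Superposition: θ = Σ θ_i = -1303/3600000 rad ≈ -0.000362 rad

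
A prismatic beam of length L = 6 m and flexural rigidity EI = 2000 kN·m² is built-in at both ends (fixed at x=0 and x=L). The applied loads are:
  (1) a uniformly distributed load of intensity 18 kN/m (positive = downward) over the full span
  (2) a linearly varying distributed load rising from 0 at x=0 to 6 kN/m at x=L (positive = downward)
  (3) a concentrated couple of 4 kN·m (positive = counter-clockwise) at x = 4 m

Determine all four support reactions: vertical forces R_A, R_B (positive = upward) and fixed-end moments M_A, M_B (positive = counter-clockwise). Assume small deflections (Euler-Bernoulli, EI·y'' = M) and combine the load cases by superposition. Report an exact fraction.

Load 1 — uniform load w=18 kN/m over full span:
  R_A = wL/2 = 18·6/2 = 54 kN
  M_A = wL²/12 = 18·6²/12 = 54 kN·m
  R_B = wL/2 = 18·6/2 = 54 kN
  M_B = -wL²/12 = -18·6²/12 = -54 kN·m
Load 2 — triangular load w₀=6 kN/m (0→w₀ over full span):
  R_A = 3w₀L/20 = 3·6·6/20 = 27/5 kN
  M_A = w₀L²/30 = 6·6²/30 = 36/5 kN·m
  R_B = 7w₀L/20 = 7·6·6/20 = 63/5 kN
  M_B = -w₀L²/20 = -6·6²/20 = -54/5 kN·m
Load 3 — applied couple M₀=4 kN·m at a=4 m (b=L-a=2):
  R_A = 6M₀ab/L³ = 6·4·4·2/6³ = 8/9 kN
  M_A = M₀b(2a-b)/L² = 4·2·(2·4-2)/6² = 4/3 kN·m
  R_B = -6M₀ab/L³ = -6·4·4·2/6³ = -8/9 kN
  M_B = M₀a(2b-a)/L² = 4·4·(2·2-4)/6² = 0 kN·m
Superposition: R_A = 2713/45 kN, M_A = 938/15 kN·m, R_B = 2957/45 kN, M_B = -324/5 kN·m

R_A = 2713/45 kN, M_A = 938/15 kN·m, R_B = 2957/45 kN, M_B = -324/5 kN·m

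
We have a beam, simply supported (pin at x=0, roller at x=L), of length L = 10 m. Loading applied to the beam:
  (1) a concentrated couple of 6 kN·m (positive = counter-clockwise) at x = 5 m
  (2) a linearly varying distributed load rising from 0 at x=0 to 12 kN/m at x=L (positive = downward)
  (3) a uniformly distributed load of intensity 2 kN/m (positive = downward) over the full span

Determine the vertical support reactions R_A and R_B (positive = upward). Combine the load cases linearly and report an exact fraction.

Load 1 — applied couple M₀=6 kN·m at a=5 m (b=L-a=5):
  R_A = M₀/L = 6/10 = 3/5 kN
  R_B = -M₀/L = -6/10 = -3/5 kN
Load 2 — triangular load w₀=12 kN/m (0→w₀ over full span):
  R_A = w₀L/6 = 12·10/6 = 20 kN
  R_B = w₀L/3 = 12·10/3 = 40 kN
Load 3 — uniform load w=2 kN/m over full span:
  R_A = wL/2 = 2·10/2 = 10 kN
  R_B = wL/2 = 2·10/2 = 10 kN
Superposition: R_A = 153/5 kN, R_B = 247/5 kN

R_A = 153/5 kN, R_B = 247/5 kN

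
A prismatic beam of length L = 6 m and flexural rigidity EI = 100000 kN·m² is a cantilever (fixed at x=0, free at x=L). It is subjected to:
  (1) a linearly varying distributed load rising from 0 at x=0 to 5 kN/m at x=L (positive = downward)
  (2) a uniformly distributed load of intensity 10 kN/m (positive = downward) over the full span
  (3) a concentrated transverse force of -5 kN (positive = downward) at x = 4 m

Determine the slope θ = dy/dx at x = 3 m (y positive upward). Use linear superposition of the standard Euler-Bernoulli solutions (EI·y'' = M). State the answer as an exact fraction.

θ(3) = -1257/320000 rad

Load 1 — triangular load w₀=5 kN/m (0→w₀ over full span):
  θ_1 = (w₀Lx²/4-w₀L²x/3-w₀x⁴/(24L))/EI = (5·6·3²/4-5·6²·3/3-5·3⁴/(24·6))/100000 = -369/320000 rad
Load 2 — uniform load w=10 kN/m over full span:
  θ_2 = -wx(x²-3Lx+3L²)/(6EI) = -10·3·(3²-3·6·3+3·6²)/(6·100000) = -63/20000 rad
Load 3 — point force P=-5 kN at a=4 m (b=L-a=2):
  θ_3 = -Px(2a-x)/(2EI)  [x≤a] = -(-5)·3·(2·4-3)/(2·100000) = 3/8000 rad
Superposition: θ = Σ θ_i = -1257/320000 rad ≈ -0.003928 rad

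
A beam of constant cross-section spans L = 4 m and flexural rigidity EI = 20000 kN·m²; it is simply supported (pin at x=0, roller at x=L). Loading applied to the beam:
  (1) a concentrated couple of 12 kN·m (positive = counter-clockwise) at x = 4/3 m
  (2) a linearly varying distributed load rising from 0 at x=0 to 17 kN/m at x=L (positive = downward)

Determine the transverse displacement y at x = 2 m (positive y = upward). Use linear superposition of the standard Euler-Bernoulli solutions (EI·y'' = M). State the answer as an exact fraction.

Load 1 — applied couple M₀=12 kN·m at a=4/3 m (b=L-a=8/3):
  y_1 = (M₀x³/(6L)-M₀(x-a)²/2+C₁x)/EI  [x>a] with C₁=M₀(3b²-L²)/(6L)=8/3 = (12·2³/(6·4)-12·(2-(4/3))²/2+(8/3)·2)/20000 = 1/3000 m
Load 2 — triangular load w₀=17 kN/m (0→w₀ over full span):
  y_2 = -w₀x(7L⁴-10L²x²+3x⁴)/(360LEI) = -17·2·(7·4⁴-10·4²·2²+3·2⁴)/(360·4·20000) = -17/12000 m
Superposition: y = Σ y_i = -13/12000 m ≈ -0.001083 m

y(2) = -13/12000 m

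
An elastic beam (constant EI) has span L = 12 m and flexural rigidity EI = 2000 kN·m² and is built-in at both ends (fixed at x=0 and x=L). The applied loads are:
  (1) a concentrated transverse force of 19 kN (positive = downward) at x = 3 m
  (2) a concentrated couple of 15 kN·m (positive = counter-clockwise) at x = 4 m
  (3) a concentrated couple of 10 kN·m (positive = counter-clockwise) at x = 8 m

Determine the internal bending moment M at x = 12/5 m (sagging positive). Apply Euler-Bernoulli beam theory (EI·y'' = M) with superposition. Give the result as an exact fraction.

M(12/5) = 2339/240 kN·m

Load 1 — point force P=19 kN at a=3 m (b=L-a=9):
  M_1 = Pb²(3a+b)x/L³ - Pab²/L²  [x≤a] = 19·9²·(3·3+9)·(12/5)/12³ - 19·3·9²/12² = 513/80 kN·m
Load 2 — applied couple M₀=15 kN·m at a=4 m (b=L-a=8):
  M_2 = R_Ax - M_A  [x≤a] with R_A=5/3, M_A=0 = (5/3)·(12/5) - 0 = 4 kN·m
Load 3 — applied couple M₀=10 kN·m at a=8 m (b=L-a=4):
  M_3 = R_Ax - M_A  [x≤a] with R_A=10/9, M_A=10/3 = (10/9)·(12/5) - (10/3) = -2/3 kN·m
Superposition: M = Σ M_i = 2339/240 kN·m ≈ 9.745833 kN·m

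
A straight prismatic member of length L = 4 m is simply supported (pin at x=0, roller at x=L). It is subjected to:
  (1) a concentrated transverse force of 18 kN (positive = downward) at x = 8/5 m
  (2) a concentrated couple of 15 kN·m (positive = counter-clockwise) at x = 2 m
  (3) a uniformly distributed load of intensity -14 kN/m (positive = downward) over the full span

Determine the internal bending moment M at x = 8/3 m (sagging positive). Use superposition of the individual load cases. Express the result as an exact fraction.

Load 1 — point force P=18 kN at a=8/5 m (b=L-a=12/5):
  M_1 = Pa(L-x)/L  [x>a] = 18·(8/5)·(4-(8/3))/4 = 48/5 kN·m
Load 2 — applied couple M₀=15 kN·m at a=2 m (b=L-a=2):
  M_2 = M₀x/L - M₀  [x>a] = 15·(8/3)/4 - 15 = -5 kN·m
Load 3 — uniform load w=-14 kN/m over full span:
  M_3 = wx(L-x)/2 = (-14)·(8/3)·(4-(8/3))/2 = -224/9 kN·m
Superposition: M = Σ M_i = -913/45 kN·m ≈ -20.288889 kN·m

M(8/3) = -913/45 kN·m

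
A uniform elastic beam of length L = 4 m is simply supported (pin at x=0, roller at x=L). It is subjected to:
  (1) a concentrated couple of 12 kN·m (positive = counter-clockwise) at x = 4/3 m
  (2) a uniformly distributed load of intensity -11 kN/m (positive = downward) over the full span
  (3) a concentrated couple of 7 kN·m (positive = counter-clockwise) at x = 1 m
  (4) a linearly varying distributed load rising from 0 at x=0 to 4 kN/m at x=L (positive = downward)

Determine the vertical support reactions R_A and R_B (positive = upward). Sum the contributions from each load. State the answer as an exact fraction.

Load 1 — applied couple M₀=12 kN·m at a=4/3 m (b=L-a=8/3):
  R_A = M₀/L = 12/4 = 3 kN
  R_B = -M₀/L = -12/4 = -3 kN
Load 2 — uniform load w=-11 kN/m over full span:
  R_A = wL/2 = (-11)·4/2 = -22 kN
  R_B = wL/2 = (-11)·4/2 = -22 kN
Load 3 — applied couple M₀=7 kN·m at a=1 m (b=L-a=3):
  R_A = M₀/L = 7/4 kN
  R_B = -M₀/L = -7/4 kN
Load 4 — triangular load w₀=4 kN/m (0→w₀ over full span):
  R_A = w₀L/6 = 4·4/6 = 8/3 kN
  R_B = w₀L/3 = 4·4/3 = 16/3 kN
Superposition: R_A = -175/12 kN, R_B = -257/12 kN

R_A = -175/12 kN, R_B = -257/12 kN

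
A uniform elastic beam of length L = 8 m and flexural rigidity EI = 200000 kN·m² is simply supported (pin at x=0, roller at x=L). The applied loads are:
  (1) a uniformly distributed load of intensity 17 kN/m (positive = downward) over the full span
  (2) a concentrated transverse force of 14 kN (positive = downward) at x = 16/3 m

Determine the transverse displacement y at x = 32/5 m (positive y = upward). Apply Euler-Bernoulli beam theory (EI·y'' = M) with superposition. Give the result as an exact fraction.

Load 1 — uniform load w=17 kN/m over full span:
  y_1 = -wx(L³-2Lx²+x³)/(24EI) = -17·(32/5)·(8³-2·8·(32/5)²+(32/5)³)/(24·200000) = -15776/5859375 m
Load 2 — point force P=14 kN at a=16/3 m (b=L-a=8/3):
  y_2 = -Pa(L-x)(2Lx-a²-x²)/(6LEI)  [x>a] = -14·(16/3)·(8-(32/5))·(2·8·(32/5)-(16/3)²-(32/5)²)/(6·8·200000) = -12992/31640625 m
Superposition: y = Σ y_i = -490912/158203125 m ≈ -0.003103 m

y(32/5) = -490912/158203125 m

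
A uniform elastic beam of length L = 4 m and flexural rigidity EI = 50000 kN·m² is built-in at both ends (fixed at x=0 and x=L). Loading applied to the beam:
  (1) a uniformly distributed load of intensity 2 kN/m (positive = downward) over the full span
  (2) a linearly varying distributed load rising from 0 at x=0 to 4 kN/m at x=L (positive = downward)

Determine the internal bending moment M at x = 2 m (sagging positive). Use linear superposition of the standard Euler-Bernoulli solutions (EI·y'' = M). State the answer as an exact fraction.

Load 1 — uniform load w=2 kN/m over full span:
  M_1 = wLx/2 - wL²/12 - wx²/2 = 2·4·2/2 - 2·4²/12 - 2·2²/2 = 4/3 kN·m
Load 2 — triangular load w₀=4 kN/m (0→w₀ over full span):
  M_2 = 3w₀Lx/20 - w₀L²/30 - w₀x³/(6L) = 3·4·4·2/20 - 4·4²/30 - 4·2³/(6·4) = 4/3 kN·m
Superposition: M = Σ M_i = 8/3 kN·m ≈ 2.666667 kN·m

M(2) = 8/3 kN·m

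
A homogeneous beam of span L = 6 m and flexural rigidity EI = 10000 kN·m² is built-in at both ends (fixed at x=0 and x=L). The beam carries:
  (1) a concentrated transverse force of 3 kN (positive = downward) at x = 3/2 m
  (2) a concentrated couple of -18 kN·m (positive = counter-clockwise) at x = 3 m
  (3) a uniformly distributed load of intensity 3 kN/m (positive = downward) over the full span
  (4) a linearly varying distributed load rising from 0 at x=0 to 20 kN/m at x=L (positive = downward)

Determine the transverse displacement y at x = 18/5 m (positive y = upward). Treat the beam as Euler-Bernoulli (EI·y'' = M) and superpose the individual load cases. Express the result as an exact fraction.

Load 1 — point force P=3 kN at a=3/2 m (b=L-a=9/2):
  y_1 = -Pa²(L-x)²(3bL-(3b+a)(L-x))/(6L³EI)  [x>a] = -3·(3/2)²·(6-(18/5))²·(3·(9/2)·6-(3·(9/2)+(3/2))·(6-(18/5)))/(6·6³·10000) = -27/200000 m
Load 2 — applied couple M₀=-18 kN·m at a=3 m (b=L-a=3):
  y_2 = (R_Ax³/6 - M_Ax²/2 - M₀(x-a)²/2)/EI  [x>a] with R_A=-9/2, M_A=-9/2 = ((-9/2)·(18/5)³/6 - (-9/2)·(18/5)²/2 - (-18)·((18/5)-3)²/2)/10000 = -81/312500 m
Load 3 — uniform load w=3 kN/m over full span:
  y_3 = -wx²(L-x)²/(24EI) = -3·(18/5)²·(6-(18/5))²/(24·10000) = -729/781250 m
Load 4 — triangular load w₀=20 kN/m (0→w₀ over full span):
  y_4 = -w₀x²(L-x)²(x+2L)/(120LEI) = -20·(18/5)²·(6-(18/5))²·((18/5)+2·6)/(120·6·10000) = -6318/1953125 m
Superposition: y = Σ y_i = -570267/125000000 m ≈ -0.004562 m

y(18/5) = -570267/125000000 m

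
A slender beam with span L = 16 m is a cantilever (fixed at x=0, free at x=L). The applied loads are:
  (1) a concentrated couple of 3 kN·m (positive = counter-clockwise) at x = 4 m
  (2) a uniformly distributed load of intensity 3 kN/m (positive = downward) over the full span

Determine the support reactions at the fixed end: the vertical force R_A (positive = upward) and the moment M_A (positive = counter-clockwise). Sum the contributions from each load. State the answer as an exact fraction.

Load 1 — applied couple M₀=3 kN·m at a=4 m (b=L-a=12):
  R_A = 0 kN
  M_A = -M₀ = -3 kN·m
Load 2 — uniform load w=3 kN/m over full span:
  R_A = wL = 3·16 = 48 kN
  M_A = wL²/2 = 3·16²/2 = 384 kN·m
Superposition: R_A = 48 kN, M_A = 381 kN·m

R_A = 48 kN, M_A = 381 kN·m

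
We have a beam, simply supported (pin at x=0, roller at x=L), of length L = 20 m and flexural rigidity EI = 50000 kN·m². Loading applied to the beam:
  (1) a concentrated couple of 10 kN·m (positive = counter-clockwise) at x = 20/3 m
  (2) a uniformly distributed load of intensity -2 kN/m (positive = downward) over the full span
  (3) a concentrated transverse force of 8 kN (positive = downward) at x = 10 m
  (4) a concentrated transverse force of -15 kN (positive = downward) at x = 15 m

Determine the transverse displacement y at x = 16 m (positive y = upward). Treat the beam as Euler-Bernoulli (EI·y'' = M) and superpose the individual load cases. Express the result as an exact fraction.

Load 1 — applied couple M₀=10 kN·m at a=20/3 m (b=L-a=40/3):
  y_1 = (M₀x³/(6L)-M₀(x-a)²/2+C₁x)/EI  [x>a] with C₁=M₀(3b²-L²)/(6L)=100/9 = (10·16³/(6·20)-10·(16-(20/3))²/2+(100/9)·16)/50000 = 47/28125 m
Load 2 — uniform load w=-2 kN/m over full span:
  y_2 = -wx(L³-2Lx²+x³)/(24EI) = -(-2)·16·(20³-2·20·16²+16³)/(24·50000) = 464/9375 m
Load 3 — point force P=8 kN at a=10 m (b=L-a=10):
  y_3 = -Pa(L-x)(2Lx-a²-x²)/(6LEI)  [x>a] = -8·10·(20-16)·(2·20·16-10²-16²)/(6·20·50000) = -142/9375 m
Load 4 — point force P=-15 kN at a=15 m (b=L-a=5):
  y_4 = -Pa(L-x)(2Lx-a²-x²)/(6LEI)  [x>a] = -(-15)·15·(20-16)·(2·20·16-15²-16²)/(6·20·50000) = 477/20000 m
Superposition: y = Σ y_i = 53881/900000 m ≈ 0.059868 m

y(16) = 53881/900000 m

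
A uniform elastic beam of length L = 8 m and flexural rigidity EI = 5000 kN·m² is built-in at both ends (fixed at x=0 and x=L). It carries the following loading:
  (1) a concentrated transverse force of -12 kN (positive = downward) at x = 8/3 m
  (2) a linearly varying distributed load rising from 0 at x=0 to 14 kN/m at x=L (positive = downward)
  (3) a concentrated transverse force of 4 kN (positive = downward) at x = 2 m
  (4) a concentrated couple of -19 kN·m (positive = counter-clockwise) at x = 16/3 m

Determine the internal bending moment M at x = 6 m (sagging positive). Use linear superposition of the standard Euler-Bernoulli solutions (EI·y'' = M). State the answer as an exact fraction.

M(6) = 2683/180 kN·m

Load 1 — point force P=-12 kN at a=8/3 m (b=L-a=16/3):
  M_1 = Pa²(a+3b)(L-x)/L³ - Pa²b/L²  [x>a] = (-12)·(8/3)²·((8/3)+3·(16/3))·(8-6)/8³ - (-12)·(8/3)²·(16/3)/8² = 8/9 kN·m
Load 2 — triangular load w₀=14 kN/m (0→w₀ over full span):
  M_2 = 3w₀Lx/20 - w₀L²/30 - w₀x³/(6L) = 3·14·8·6/20 - 14·8²/30 - 14·6³/(6·8) = 119/15 kN·m
Load 3 — point force P=4 kN at a=2 m (b=L-a=6):
  M_3 = Pa²(a+3b)(L-x)/L³ - Pa²b/L²  [x>a] = 4·2²·(2+3·6)·(8-6)/8³ - 4·2²·6/8² = -1/4 kN·m
Load 4 — applied couple M₀=-19 kN·m at a=16/3 m (b=L-a=8/3):
  M_4 = R_Ax - M_A - M₀  [x>a] with R_A=-19/6, M_A=-19/3 = (-19/6)·6 - (-19/3) - (-19) = 19/3 kN·m
Superposition: M = Σ M_i = 2683/180 kN·m ≈ 14.905556 kN·m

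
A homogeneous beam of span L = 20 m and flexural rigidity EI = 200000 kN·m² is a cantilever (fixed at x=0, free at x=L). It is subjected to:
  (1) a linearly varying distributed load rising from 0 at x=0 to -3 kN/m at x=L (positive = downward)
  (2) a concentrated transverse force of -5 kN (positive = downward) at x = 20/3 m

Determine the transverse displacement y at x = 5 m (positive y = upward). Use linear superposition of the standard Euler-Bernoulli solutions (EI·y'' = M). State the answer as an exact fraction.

y(5) = 1201/51200 m

Load 1 — triangular load w₀=-3 kN/m (0→w₀ over full span):
  y_1 = (w₀Lx³/12-w₀L²x²/6-w₀x⁵/(120L))/EI = ((-3)·20·5³/12-(-3)·20²·5²/6-(-3)·5⁵/(120·20))/200000 = 1121/51200 m
Load 2 — point force P=-5 kN at a=20/3 m (b=L-a=40/3):
  y_2 = -Px²(3a-x)/(6EI)  [x≤a] = -(-5)·5²·(3·(20/3)-5)/(6·200000) = 1/640 m
Superposition: y = Σ y_i = 1201/51200 m ≈ 0.023457 m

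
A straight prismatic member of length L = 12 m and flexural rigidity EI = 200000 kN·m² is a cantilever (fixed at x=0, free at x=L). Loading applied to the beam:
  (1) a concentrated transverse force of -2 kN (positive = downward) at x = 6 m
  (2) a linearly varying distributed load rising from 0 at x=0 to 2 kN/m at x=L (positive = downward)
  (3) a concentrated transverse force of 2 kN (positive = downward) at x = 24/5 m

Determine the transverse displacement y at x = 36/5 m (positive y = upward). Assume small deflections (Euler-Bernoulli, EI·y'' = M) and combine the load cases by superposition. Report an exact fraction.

y(36/5) = -3340863/390625000 m

Load 1 — point force P=-2 kN at a=6 m (b=L-a=6):
  y_1 = -Pa²(3x-a)/(6EI)  [x>a] = -(-2)·6²·(3·(36/5)-6)/(6·200000) = 117/125000 m
Load 2 — triangular load w₀=2 kN/m (0→w₀ over full span):
  y_2 = (w₀Lx³/12-w₀L²x²/6-w₀x⁵/(120L))/EI = (2·12·(36/5)³/12-2·12²·(36/5)²/6-2·(36/5)⁵/(120·12))/200000 = -431811/48828125 m
Load 3 — point force P=2 kN at a=24/5 m (b=L-a=36/5):
  y_3 = -Pa²(3x-a)/(6EI)  [x>a] = -2·(24/5)²·(3·(36/5)-(24/5))/(6·200000) = -252/390625 m
Superposition: y = Σ y_i = -3340863/390625000 m ≈ -0.008553 m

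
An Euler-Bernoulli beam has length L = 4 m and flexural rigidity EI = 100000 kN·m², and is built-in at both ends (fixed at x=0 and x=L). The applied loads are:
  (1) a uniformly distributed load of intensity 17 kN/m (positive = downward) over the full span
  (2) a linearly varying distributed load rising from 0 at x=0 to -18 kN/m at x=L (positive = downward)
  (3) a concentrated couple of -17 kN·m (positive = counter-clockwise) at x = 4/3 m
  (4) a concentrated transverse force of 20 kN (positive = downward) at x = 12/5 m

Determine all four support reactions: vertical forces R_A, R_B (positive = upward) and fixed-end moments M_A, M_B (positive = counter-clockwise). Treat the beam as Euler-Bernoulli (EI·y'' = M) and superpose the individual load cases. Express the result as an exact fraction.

Load 1 — uniform load w=17 kN/m over full span:
  R_A = wL/2 = 17·4/2 = 34 kN
  M_A = wL²/12 = 17·4²/12 = 68/3 kN·m
  R_B = wL/2 = 17·4/2 = 34 kN
  M_B = -wL²/12 = -17·4²/12 = -68/3 kN·m
Load 2 — triangular load w₀=-18 kN/m (0→w₀ over full span):
  R_A = 3w₀L/20 = 3·(-18)·4/20 = -54/5 kN
  M_A = w₀L²/30 = (-18)·4²/30 = -48/5 kN·m
  R_B = 7w₀L/20 = 7·(-18)·4/20 = -126/5 kN
  M_B = -w₀L²/20 = -(-18)·4²/20 = 72/5 kN·m
Load 3 — applied couple M₀=-17 kN·m at a=4/3 m (b=L-a=8/3):
  R_A = 6M₀ab/L³ = 6·(-17)·(4/3)·(8/3)/4³ = -17/3 kN
  M_A = M₀b(2a-b)/L² = (-17)·(8/3)·(2·(4/3)-(8/3))/4² = 0 kN·m
  R_B = -6M₀ab/L³ = -6·(-17)·(4/3)·(8/3)/4³ = 17/3 kN
  M_B = M₀a(2b-a)/L² = (-17)·(4/3)·(2·(8/3)-(4/3))/4² = -17/3 kN·m
Load 4 — point force P=20 kN at a=12/5 m (b=L-a=8/5):
  R_A = Pb²(3a+b)/L³ = 20·(8/5)²·(3·(12/5)+(8/5))/4³ = 176/25 kN
  M_A = Pab²/L² = 20·(12/5)·(8/5)²/4² = 192/25 kN·m
  R_B = Pa²(a+3b)/L³ = 20·(12/5)²·((12/5)+3·(8/5))/4³ = 324/25 kN
  M_B = -Pa²b/L² = -20·(12/5)²·(8/5)/4² = -288/25 kN·m
Superposition: R_A = 1843/75 kN, M_A = 1556/75 kN·m, R_B = 2057/75 kN, M_B = -1909/75 kN·m

R_A = 1843/75 kN, M_A = 1556/75 kN·m, R_B = 2057/75 kN, M_B = -1909/75 kN·m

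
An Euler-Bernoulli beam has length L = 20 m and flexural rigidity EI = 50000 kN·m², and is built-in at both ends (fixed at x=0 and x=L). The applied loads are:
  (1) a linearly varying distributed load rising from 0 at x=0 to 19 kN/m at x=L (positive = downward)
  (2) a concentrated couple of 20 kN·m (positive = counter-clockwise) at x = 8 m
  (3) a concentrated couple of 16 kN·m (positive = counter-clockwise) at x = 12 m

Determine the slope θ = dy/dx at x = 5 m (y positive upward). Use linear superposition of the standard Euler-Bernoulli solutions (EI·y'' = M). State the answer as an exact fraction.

θ(5) = -93457/8000000 rad

Load 1 — triangular load w₀=19 kN/m (0→w₀ over full span):
  θ_1 = -w₀(2x(L-x)(L-2x)(x+2L)+x²(L-x)²)/(120LEI) = -19·(2·5·(20-5)·(20-2·5)·(5+2·20)+5²·(20-5)²)/(120·20·50000) = -741/64000 rad
Load 2 — applied couple M₀=20 kN·m at a=8 m (b=L-a=12):
  θ_2 = (R_Ax²/2 - M_Ax)/EI  [x≤a] with R_A=36/25, M_A=12/5 = ((36/25)·5²/2 - (12/5)·5)/50000 = 3/25000 rad
Load 3 — applied couple M₀=16 kN·m at a=12 m (b=L-a=8):
  θ_3 = (R_Ax²/2 - M_Ax)/EI  [x≤a] with R_A=144/125, M_A=128/25 = ((144/125)·5²/2 - (128/25)·5)/50000 = -7/31250 rad
Superposition: θ = Σ θ_i = -93457/8000000 rad ≈ -0.011682 rad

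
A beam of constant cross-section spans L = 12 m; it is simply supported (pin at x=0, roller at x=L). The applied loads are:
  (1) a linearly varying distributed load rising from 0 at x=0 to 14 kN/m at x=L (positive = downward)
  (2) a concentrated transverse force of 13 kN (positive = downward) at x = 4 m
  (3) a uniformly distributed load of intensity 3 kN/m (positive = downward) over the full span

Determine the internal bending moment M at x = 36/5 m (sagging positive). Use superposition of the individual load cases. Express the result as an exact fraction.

Load 1 — triangular load w₀=14 kN/m (0→w₀ over full span):
  M_1 = w₀Lx/6 - w₀x³/(6L) = 14·12·(36/5)/6 - 14·(36/5)³/(6·12) = 16128/125 kN·m
Load 2 — point force P=13 kN at a=4 m (b=L-a=8):
  M_2 = Pa(L-x)/L  [x>a] = 13·4·(12-(36/5))/12 = 104/5 kN·m
Load 3 — uniform load w=3 kN/m over full span:
  M_3 = wx(L-x)/2 = 3·(36/5)·(12-(36/5))/2 = 1296/25 kN·m
Superposition: M = Σ M_i = 25208/125 kN·m ≈ 201.664000 kN·m

M(36/5) = 25208/125 kN·m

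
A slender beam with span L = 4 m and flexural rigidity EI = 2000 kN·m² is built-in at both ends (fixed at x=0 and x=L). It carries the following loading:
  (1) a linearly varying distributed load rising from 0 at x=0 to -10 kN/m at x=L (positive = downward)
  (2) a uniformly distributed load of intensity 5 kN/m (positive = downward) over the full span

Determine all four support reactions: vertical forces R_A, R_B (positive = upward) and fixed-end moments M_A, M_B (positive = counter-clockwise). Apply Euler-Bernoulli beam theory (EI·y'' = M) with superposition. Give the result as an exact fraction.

Load 1 — triangular load w₀=-10 kN/m (0→w₀ over full span):
  R_A = 3w₀L/20 = 3·(-10)·4/20 = -6 kN
  M_A = w₀L²/30 = (-10)·4²/30 = -16/3 kN·m
  R_B = 7w₀L/20 = 7·(-10)·4/20 = -14 kN
  M_B = -w₀L²/20 = -(-10)·4²/20 = 8 kN·m
Load 2 — uniform load w=5 kN/m over full span:
  R_A = wL/2 = 5·4/2 = 10 kN
  M_A = wL²/12 = 5·4²/12 = 20/3 kN·m
  R_B = wL/2 = 5·4/2 = 10 kN
  M_B = -wL²/12 = -5·4²/12 = -20/3 kN·m
Superposition: R_A = 4 kN, M_A = 4/3 kN·m, R_B = -4 kN, M_B = 4/3 kN·m

R_A = 4 kN, M_A = 4/3 kN·m, R_B = -4 kN, M_B = 4/3 kN·m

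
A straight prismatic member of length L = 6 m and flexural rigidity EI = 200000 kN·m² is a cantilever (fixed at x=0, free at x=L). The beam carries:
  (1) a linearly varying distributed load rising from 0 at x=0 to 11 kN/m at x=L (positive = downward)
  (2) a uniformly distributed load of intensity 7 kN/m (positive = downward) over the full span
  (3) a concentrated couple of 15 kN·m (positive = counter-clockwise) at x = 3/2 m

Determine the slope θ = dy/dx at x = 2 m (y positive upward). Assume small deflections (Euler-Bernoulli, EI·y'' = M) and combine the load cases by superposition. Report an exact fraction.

θ(2) = -6373/3600000 rad

Load 1 — triangular load w₀=11 kN/m (0→w₀ over full span):
  θ_1 = (w₀Lx²/4-w₀L²x/3-w₀x⁴/(24L))/EI = (11·6·2²/4-11·6²·2/3-11·2⁴/(24·6))/200000 = -1793/1800000 rad
Load 2 — uniform load w=7 kN/m over full span:
  θ_2 = -wx(x²-3Lx+3L²)/(6EI) = -7·2·(2²-3·6·2+3·6²)/(6·200000) = -133/150000 rad
Load 3 — applied couple M₀=15 kN·m at a=3/2 m (b=L-a=9/2):
  θ_3 = M₀a/EI  [x>a] = 15·(3/2)/200000 = 9/80000 rad
Superposition: θ = Σ θ_i = -6373/3600000 rad ≈ -0.001770 rad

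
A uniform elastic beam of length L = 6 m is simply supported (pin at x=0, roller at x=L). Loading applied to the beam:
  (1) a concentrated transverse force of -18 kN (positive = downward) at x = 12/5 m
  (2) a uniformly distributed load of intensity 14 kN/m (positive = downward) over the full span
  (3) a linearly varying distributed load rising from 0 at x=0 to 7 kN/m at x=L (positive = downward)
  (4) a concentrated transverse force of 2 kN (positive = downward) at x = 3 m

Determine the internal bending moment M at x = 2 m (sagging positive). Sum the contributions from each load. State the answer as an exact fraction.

Load 1 — point force P=-18 kN at a=12/5 m (b=L-a=18/5):
  M_1 = Pbx/L  [x≤a] = (-18)·(18/5)·2/6 = -108/5 kN·m
Load 2 — uniform load w=14 kN/m over full span:
  M_2 = wx(L-x)/2 = 14·2·(6-2)/2 = 56 kN·m
Load 3 — triangular load w₀=7 kN/m (0→w₀ over full span):
  M_3 = w₀Lx/6 - w₀x³/(6L) = 7·6·2/6 - 7·2³/(6·6) = 112/9 kN·m
Load 4 — point force P=2 kN at a=3 m (b=L-a=3):
  M_4 = Pbx/L  [x≤a] = 2·3·2/6 = 2 kN·m
Superposition: M = Σ M_i = 2198/45 kN·m ≈ 48.844444 kN·m

M(2) = 2198/45 kN·m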